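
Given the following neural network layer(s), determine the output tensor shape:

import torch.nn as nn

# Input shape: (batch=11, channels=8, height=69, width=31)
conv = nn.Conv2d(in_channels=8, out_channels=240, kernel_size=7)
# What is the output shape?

Input shape: (11, 8, 69, 31)
Output shape: (11, 240, 63, 25)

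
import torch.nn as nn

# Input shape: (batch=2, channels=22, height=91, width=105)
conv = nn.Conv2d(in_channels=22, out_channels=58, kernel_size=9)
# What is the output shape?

Input shape: (2, 22, 91, 105)
Output shape: (2, 58, 83, 97)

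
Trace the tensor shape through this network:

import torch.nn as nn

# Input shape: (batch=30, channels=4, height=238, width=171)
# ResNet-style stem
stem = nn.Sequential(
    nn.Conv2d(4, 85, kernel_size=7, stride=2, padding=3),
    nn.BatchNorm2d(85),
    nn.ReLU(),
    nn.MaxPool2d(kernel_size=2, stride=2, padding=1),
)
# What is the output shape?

Input shape: (30, 4, 238, 171)
  -> after Conv2d 7x7 stride=2: (30, 85, 119, 86)
Output shape: (30, 85, 60, 44)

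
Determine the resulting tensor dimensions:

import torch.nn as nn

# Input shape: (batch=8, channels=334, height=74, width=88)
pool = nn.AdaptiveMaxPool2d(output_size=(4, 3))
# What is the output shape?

Input shape: (8, 334, 74, 88)
Output shape: (8, 334, 4, 3)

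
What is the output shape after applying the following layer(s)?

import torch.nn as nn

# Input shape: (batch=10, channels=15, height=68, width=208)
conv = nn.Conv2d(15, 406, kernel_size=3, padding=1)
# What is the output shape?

Input shape: (10, 15, 68, 208)
Output shape: (10, 406, 68, 208)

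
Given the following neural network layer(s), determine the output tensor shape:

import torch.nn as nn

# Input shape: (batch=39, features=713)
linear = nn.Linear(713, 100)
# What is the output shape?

Input shape: (39, 713)
Output shape: (39, 100)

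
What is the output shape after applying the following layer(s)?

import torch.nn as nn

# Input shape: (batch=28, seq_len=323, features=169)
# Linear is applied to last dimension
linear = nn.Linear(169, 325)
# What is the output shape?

Input shape: (28, 323, 169)
Output shape: (28, 323, 325)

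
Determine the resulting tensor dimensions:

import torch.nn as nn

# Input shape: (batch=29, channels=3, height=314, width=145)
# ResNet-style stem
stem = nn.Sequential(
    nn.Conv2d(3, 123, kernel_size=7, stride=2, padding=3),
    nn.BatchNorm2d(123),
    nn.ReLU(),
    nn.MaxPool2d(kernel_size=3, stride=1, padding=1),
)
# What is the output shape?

Input shape: (29, 3, 314, 145)
  -> after Conv2d 7x7 stride=2: (29, 123, 157, 73)
Output shape: (29, 123, 157, 73)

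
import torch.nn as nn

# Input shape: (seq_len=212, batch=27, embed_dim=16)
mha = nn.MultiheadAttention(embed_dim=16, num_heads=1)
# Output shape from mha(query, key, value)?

Input shape: (212, 27, 16)
Output shape: (212, 27, 16)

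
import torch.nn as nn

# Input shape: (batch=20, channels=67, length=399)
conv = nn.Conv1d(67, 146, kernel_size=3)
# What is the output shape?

Input shape: (20, 67, 399)
Output shape: (20, 146, 397)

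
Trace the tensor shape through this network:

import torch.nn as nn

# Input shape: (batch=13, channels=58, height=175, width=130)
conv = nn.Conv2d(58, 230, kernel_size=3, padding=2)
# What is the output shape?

Input shape: (13, 58, 175, 130)
Output shape: (13, 230, 177, 132)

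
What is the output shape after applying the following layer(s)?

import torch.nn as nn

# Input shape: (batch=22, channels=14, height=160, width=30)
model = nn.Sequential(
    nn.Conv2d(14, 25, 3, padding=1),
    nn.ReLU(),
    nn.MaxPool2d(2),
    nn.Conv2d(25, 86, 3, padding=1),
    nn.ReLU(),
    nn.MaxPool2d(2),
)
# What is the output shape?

Input shape: (22, 14, 160, 30)
  -> after first Conv2d: (22, 25, 160, 30)
  -> after first MaxPool2d: (22, 25, 80, 15)
  -> after second Conv2d: (22, 86, 80, 15)
Output shape: (22, 86, 40, 7)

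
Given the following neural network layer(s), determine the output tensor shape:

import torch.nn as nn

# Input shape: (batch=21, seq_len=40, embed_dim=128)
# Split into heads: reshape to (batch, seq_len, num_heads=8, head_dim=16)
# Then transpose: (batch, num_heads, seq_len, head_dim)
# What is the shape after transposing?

Input shape: (21, 40, 128)
  -> after reshape: (21, 40, 8, 16)
Output shape: (21, 8, 40, 16)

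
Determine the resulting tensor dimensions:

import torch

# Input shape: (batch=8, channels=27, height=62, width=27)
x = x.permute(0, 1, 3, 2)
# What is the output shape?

Input shape: (8, 27, 62, 27)
Output shape: (8, 27, 27, 62)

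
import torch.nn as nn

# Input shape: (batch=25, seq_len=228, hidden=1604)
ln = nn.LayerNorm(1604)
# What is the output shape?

Input shape: (25, 228, 1604)
Output shape: (25, 228, 1604)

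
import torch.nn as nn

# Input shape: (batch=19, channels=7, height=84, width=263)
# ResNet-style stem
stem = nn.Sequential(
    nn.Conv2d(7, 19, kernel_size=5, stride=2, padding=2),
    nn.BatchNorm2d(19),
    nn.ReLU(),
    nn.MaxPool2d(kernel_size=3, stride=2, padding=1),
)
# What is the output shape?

Input shape: (19, 7, 84, 263)
  -> after Conv2d 5x5 stride=2: (19, 19, 42, 132)
Output shape: (19, 19, 21, 66)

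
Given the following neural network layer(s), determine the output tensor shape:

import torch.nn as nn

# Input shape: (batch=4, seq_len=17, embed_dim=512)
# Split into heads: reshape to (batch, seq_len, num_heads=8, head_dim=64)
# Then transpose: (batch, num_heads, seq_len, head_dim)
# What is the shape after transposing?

Input shape: (4, 17, 512)
  -> after reshape: (4, 17, 8, 64)
Output shape: (4, 8, 17, 64)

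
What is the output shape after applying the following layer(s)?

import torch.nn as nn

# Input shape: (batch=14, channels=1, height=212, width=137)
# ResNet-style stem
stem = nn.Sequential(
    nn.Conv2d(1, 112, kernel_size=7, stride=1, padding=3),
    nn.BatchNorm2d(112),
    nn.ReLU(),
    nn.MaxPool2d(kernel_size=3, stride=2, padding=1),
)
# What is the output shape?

Input shape: (14, 1, 212, 137)
  -> after Conv2d 7x7 stride=1: (14, 112, 212, 137)
Output shape: (14, 112, 106, 69)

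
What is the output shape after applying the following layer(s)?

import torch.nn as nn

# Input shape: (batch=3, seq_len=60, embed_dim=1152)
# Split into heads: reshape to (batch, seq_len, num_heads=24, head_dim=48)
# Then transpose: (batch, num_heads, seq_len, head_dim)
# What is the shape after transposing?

Input shape: (3, 60, 1152)
  -> after reshape: (3, 60, 24, 48)
Output shape: (3, 24, 60, 48)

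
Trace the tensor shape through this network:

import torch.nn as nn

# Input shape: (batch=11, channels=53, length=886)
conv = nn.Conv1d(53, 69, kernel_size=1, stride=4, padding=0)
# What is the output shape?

Input shape: (11, 53, 886)
Output shape: (11, 69, 222)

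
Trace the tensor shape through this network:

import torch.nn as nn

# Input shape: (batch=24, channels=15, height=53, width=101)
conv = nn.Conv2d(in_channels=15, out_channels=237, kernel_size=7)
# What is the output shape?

Input shape: (24, 15, 53, 101)
Output shape: (24, 237, 47, 95)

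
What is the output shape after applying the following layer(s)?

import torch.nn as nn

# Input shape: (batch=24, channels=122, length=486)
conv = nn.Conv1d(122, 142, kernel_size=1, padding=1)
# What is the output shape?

Input shape: (24, 122, 486)
Output shape: (24, 142, 488)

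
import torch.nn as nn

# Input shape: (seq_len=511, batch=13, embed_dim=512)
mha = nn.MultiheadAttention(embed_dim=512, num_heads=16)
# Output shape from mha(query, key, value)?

Input shape: (511, 13, 512)
Output shape: (511, 13, 512)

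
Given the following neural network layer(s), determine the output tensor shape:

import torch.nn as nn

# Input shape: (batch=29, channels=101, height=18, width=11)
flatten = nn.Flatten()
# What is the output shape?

Input shape: (29, 101, 18, 11)
Output shape: (29, 19998)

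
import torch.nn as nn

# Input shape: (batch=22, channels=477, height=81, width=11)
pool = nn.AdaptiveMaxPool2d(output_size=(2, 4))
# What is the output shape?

Input shape: (22, 477, 81, 11)
Output shape: (22, 477, 2, 4)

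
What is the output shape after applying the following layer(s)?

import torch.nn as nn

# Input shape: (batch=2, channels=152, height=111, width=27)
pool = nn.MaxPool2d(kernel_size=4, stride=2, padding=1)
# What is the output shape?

Input shape: (2, 152, 111, 27)
Output shape: (2, 152, 55, 13)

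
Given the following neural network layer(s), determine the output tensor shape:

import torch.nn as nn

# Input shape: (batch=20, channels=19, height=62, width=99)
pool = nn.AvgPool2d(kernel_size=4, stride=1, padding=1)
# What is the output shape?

Input shape: (20, 19, 62, 99)
Output shape: (20, 19, 61, 98)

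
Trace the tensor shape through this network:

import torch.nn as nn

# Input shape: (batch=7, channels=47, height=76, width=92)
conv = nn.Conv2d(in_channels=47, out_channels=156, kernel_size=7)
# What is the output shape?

Input shape: (7, 47, 76, 92)
Output shape: (7, 156, 70, 86)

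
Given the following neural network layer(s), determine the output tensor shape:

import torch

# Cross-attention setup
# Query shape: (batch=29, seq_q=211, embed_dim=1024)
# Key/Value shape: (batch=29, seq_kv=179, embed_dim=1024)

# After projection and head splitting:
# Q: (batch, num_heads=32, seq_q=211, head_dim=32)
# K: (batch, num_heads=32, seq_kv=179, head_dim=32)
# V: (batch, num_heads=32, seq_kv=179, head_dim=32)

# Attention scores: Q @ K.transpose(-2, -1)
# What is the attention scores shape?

Input shape: (29, 211, 1024)
Output shape: (29, 32, 211, 179)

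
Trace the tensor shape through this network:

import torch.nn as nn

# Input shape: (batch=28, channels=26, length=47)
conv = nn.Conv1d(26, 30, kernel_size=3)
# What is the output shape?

Input shape: (28, 26, 47)
Output shape: (28, 30, 45)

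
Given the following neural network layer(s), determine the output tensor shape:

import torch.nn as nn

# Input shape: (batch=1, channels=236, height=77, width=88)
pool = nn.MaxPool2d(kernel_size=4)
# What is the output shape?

Input shape: (1, 236, 77, 88)
Output shape: (1, 236, 19, 22)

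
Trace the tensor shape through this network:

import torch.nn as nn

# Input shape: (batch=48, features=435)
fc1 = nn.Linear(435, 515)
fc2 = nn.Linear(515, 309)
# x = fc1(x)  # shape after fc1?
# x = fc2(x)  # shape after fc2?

Input shape: (48, 435)
  -> after fc1: (48, 515)
Output shape: (48, 309)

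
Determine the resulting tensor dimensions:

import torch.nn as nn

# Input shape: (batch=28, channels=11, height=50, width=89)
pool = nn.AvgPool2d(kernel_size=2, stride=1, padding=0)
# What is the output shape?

Input shape: (28, 11, 50, 89)
Output shape: (28, 11, 49, 88)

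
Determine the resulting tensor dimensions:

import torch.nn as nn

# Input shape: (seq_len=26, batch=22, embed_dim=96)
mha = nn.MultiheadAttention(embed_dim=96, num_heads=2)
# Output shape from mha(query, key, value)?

Input shape: (26, 22, 96)
Output shape: (26, 22, 96)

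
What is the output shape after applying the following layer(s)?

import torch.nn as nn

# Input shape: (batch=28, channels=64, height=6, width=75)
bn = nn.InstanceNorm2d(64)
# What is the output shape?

Input shape: (28, 64, 6, 75)
Output shape: (28, 64, 6, 75)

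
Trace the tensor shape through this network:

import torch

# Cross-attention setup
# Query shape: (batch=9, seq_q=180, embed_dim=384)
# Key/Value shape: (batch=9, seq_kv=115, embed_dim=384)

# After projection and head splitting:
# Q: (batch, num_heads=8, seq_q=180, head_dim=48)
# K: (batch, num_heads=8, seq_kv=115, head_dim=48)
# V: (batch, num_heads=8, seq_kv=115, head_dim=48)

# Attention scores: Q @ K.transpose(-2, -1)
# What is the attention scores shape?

Input shape: (9, 180, 384)
Output shape: (9, 8, 180, 115)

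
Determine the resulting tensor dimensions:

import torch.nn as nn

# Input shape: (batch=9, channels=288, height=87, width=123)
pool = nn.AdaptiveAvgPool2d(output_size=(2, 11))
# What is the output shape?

Input shape: (9, 288, 87, 123)
Output shape: (9, 288, 2, 11)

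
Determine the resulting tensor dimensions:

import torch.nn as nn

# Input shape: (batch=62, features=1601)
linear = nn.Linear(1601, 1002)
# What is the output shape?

Input shape: (62, 1601)
Output shape: (62, 1002)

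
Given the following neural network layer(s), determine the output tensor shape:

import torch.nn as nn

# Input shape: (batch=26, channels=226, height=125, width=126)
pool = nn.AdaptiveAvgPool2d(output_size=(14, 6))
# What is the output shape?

Input shape: (26, 226, 125, 126)
Output shape: (26, 226, 14, 6)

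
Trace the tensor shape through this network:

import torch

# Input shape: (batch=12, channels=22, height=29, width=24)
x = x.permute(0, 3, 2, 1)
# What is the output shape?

Input shape: (12, 22, 29, 24)
Output shape: (12, 24, 29, 22)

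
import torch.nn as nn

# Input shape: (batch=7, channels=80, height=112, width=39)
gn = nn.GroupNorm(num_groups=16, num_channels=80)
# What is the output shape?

Input shape: (7, 80, 112, 39)
Output shape: (7, 80, 112, 39)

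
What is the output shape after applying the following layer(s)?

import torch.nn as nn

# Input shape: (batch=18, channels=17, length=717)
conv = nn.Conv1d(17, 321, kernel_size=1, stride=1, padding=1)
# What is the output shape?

Input shape: (18, 17, 717)
Output shape: (18, 321, 719)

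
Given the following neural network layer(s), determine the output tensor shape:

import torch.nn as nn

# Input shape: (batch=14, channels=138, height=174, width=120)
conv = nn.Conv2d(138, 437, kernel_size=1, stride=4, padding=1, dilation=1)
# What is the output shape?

Input shape: (14, 138, 174, 120)
Output shape: (14, 437, 44, 31)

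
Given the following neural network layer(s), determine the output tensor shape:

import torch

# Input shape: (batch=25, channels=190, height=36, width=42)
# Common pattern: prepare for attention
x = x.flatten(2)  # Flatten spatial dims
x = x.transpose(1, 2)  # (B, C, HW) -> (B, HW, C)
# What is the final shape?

Input shape: (25, 190, 36, 42)
  -> after flatten(2): (25, 190, 1512)
Output shape: (25, 1512, 190)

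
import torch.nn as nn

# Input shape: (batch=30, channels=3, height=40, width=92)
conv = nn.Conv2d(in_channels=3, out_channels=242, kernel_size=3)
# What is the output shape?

Input shape: (30, 3, 40, 92)
Output shape: (30, 242, 38, 90)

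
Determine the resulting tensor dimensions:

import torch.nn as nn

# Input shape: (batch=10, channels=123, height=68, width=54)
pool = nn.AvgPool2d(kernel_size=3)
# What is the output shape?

Input shape: (10, 123, 68, 54)
Output shape: (10, 123, 22, 18)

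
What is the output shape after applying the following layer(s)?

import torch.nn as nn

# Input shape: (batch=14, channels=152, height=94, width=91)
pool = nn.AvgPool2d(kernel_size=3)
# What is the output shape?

Input shape: (14, 152, 94, 91)
Output shape: (14, 152, 31, 30)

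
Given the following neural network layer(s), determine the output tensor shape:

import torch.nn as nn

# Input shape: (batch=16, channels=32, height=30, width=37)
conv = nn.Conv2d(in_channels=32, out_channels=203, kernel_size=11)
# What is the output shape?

Input shape: (16, 32, 30, 37)
Output shape: (16, 203, 20, 27)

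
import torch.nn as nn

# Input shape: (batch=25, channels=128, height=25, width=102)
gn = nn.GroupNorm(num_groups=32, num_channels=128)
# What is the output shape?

Input shape: (25, 128, 25, 102)
Output shape: (25, 128, 25, 102)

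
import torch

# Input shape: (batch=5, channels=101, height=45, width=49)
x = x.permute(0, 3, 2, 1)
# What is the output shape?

Input shape: (5, 101, 45, 49)
Output shape: (5, 49, 45, 101)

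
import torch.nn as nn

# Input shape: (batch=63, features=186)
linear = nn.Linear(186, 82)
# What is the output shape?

Input shape: (63, 186)
Output shape: (63, 82)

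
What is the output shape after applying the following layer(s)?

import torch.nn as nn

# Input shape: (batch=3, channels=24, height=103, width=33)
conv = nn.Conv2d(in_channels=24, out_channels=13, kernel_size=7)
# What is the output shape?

Input shape: (3, 24, 103, 33)
Output shape: (3, 13, 97, 27)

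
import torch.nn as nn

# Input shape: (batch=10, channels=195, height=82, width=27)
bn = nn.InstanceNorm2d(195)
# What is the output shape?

Input shape: (10, 195, 82, 27)
Output shape: (10, 195, 82, 27)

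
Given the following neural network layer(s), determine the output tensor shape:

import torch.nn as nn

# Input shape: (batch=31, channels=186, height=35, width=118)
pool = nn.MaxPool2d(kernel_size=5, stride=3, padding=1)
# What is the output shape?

Input shape: (31, 186, 35, 118)
Output shape: (31, 186, 11, 39)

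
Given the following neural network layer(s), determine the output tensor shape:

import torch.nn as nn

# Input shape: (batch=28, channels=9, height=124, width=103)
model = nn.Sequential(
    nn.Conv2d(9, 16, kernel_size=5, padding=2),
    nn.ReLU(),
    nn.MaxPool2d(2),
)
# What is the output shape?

Input shape: (28, 9, 124, 103)
  -> after Conv2d: (28, 16, 124, 103)
  -> after ReLU: (28, 16, 124, 103)
Output shape: (28, 16, 62, 51)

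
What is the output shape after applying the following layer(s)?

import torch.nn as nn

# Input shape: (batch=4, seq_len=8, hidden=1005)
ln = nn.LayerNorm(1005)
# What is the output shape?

Input shape: (4, 8, 1005)
Output shape: (4, 8, 1005)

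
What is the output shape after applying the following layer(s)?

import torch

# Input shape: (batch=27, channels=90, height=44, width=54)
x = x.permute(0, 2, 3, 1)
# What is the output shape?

Input shape: (27, 90, 44, 54)
Output shape: (27, 44, 54, 90)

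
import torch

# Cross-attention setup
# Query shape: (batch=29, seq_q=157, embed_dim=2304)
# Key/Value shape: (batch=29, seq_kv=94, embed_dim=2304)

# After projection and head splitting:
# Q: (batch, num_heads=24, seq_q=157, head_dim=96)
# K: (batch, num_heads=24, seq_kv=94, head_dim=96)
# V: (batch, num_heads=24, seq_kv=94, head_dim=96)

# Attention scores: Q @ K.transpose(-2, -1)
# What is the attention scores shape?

Input shape: (29, 157, 2304)
Output shape: (29, 24, 157, 94)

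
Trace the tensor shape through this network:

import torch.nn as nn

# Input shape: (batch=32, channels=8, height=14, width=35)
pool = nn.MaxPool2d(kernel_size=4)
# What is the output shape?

Input shape: (32, 8, 14, 35)
Output shape: (32, 8, 3, 8)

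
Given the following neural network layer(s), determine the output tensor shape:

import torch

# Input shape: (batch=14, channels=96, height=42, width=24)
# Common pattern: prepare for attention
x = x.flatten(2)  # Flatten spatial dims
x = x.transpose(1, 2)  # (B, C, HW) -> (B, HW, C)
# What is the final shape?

Input shape: (14, 96, 42, 24)
  -> after flatten(2): (14, 96, 1008)
Output shape: (14, 1008, 96)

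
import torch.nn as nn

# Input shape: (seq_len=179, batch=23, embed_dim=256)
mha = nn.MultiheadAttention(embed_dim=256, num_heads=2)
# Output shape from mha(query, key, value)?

Input shape: (179, 23, 256)
Output shape: (179, 23, 256)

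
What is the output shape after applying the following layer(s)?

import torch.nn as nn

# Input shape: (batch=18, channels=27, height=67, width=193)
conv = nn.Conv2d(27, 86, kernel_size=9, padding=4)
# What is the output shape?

Input shape: (18, 27, 67, 193)
Output shape: (18, 86, 67, 193)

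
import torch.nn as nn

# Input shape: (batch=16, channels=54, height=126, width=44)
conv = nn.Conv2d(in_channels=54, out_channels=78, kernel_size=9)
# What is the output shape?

Input shape: (16, 54, 126, 44)
Output shape: (16, 78, 118, 36)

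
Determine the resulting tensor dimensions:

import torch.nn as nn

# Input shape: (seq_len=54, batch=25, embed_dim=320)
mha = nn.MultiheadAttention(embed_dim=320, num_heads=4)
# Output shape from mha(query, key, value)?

Input shape: (54, 25, 320)
Output shape: (54, 25, 320)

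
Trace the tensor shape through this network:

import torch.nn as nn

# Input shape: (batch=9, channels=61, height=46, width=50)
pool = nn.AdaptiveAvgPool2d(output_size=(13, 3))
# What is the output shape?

Input shape: (9, 61, 46, 50)
Output shape: (9, 61, 13, 3)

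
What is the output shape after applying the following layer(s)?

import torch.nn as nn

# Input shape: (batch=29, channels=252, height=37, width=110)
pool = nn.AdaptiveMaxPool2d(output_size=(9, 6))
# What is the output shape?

Input shape: (29, 252, 37, 110)
Output shape: (29, 252, 9, 6)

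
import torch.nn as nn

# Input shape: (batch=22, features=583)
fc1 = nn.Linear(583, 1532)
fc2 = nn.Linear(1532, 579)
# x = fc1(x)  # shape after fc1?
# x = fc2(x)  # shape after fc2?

Input shape: (22, 583)
  -> after fc1: (22, 1532)
Output shape: (22, 579)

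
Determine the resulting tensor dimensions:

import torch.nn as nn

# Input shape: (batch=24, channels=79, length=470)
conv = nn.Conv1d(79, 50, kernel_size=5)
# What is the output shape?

Input shape: (24, 79, 470)
Output shape: (24, 50, 466)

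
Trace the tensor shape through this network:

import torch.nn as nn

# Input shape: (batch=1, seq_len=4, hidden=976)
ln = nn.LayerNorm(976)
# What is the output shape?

Input shape: (1, 4, 976)
Output shape: (1, 4, 976)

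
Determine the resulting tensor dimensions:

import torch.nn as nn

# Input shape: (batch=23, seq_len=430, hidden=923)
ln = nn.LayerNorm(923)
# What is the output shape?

Input shape: (23, 430, 923)
Output shape: (23, 430, 923)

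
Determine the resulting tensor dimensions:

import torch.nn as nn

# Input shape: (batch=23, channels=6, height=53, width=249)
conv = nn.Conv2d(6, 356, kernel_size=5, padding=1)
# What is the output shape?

Input shape: (23, 6, 53, 249)
Output shape: (23, 356, 51, 247)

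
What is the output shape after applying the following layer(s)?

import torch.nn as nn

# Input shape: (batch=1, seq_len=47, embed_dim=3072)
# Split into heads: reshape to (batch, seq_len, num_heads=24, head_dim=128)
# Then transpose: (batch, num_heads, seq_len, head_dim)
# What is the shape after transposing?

Input shape: (1, 47, 3072)
  -> after reshape: (1, 47, 24, 128)
Output shape: (1, 24, 47, 128)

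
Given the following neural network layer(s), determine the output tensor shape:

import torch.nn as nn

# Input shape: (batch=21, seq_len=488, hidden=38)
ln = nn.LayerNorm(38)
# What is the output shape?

Input shape: (21, 488, 38)
Output shape: (21, 488, 38)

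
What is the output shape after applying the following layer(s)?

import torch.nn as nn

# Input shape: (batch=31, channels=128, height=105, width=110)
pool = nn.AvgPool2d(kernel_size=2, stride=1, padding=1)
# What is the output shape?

Input shape: (31, 128, 105, 110)
Output shape: (31, 128, 106, 111)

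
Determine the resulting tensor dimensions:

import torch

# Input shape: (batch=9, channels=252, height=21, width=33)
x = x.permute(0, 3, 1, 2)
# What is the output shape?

Input shape: (9, 252, 21, 33)
Output shape: (9, 33, 252, 21)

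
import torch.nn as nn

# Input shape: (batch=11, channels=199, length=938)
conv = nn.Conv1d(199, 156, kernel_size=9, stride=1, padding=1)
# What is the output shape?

Input shape: (11, 199, 938)
Output shape: (11, 156, 932)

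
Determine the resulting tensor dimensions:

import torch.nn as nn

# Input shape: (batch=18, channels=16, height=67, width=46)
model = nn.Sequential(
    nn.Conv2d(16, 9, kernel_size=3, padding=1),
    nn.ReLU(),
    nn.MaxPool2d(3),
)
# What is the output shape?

Input shape: (18, 16, 67, 46)
  -> after Conv2d: (18, 9, 67, 46)
  -> after ReLU: (18, 9, 67, 46)
Output shape: (18, 9, 22, 15)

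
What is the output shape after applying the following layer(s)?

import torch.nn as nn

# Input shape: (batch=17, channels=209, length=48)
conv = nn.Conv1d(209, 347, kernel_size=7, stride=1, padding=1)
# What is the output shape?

Input shape: (17, 209, 48)
Output shape: (17, 347, 44)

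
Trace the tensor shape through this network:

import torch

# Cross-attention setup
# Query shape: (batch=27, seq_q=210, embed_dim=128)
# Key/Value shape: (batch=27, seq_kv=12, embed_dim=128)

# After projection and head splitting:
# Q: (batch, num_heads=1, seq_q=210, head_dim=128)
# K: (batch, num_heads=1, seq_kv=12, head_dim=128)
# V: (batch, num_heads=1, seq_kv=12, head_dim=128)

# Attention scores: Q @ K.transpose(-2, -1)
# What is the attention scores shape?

Input shape: (27, 210, 128)
Output shape: (27, 1, 210, 12)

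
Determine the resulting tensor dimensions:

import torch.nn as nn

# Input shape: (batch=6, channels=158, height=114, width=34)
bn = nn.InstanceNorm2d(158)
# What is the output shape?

Input shape: (6, 158, 114, 34)
Output shape: (6, 158, 114, 34)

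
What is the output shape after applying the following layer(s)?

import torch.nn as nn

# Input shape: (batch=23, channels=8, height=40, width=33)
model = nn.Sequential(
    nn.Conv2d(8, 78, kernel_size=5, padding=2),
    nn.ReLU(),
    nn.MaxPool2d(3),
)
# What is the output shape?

Input shape: (23, 8, 40, 33)
  -> after Conv2d: (23, 78, 40, 33)
  -> after ReLU: (23, 78, 40, 33)
Output shape: (23, 78, 13, 11)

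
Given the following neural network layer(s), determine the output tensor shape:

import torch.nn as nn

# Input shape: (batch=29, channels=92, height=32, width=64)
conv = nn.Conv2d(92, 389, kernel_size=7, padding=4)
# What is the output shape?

Input shape: (29, 92, 32, 64)
Output shape: (29, 389, 34, 66)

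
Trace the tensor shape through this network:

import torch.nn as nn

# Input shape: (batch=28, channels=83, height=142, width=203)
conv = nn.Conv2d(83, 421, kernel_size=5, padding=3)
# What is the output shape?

Input shape: (28, 83, 142, 203)
Output shape: (28, 421, 144, 205)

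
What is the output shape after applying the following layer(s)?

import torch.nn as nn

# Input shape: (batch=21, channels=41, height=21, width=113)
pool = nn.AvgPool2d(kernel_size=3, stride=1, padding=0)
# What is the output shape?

Input shape: (21, 41, 21, 113)
Output shape: (21, 41, 19, 111)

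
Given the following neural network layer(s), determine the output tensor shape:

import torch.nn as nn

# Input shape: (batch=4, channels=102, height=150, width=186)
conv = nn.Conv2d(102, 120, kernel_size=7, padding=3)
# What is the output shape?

Input shape: (4, 102, 150, 186)
Output shape: (4, 120, 150, 186)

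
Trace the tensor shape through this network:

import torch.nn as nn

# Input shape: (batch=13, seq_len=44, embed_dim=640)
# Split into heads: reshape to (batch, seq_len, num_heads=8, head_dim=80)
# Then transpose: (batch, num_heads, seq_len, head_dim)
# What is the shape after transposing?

Input shape: (13, 44, 640)
  -> after reshape: (13, 44, 8, 80)
Output shape: (13, 8, 44, 80)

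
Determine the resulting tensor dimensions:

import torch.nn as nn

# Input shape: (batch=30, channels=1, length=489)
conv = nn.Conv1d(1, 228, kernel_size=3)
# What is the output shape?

Input shape: (30, 1, 489)
Output shape: (30, 228, 487)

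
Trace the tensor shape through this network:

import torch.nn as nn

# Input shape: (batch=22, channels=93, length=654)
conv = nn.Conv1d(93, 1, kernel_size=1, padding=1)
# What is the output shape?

Input shape: (22, 93, 654)
Output shape: (22, 1, 656)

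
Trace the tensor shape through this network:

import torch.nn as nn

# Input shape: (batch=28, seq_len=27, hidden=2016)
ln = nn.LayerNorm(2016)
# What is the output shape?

Input shape: (28, 27, 2016)
Output shape: (28, 27, 2016)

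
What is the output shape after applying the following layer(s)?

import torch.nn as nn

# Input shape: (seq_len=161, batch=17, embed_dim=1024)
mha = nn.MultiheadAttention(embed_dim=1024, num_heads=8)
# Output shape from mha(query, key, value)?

Input shape: (161, 17, 1024)
Output shape: (161, 17, 1024)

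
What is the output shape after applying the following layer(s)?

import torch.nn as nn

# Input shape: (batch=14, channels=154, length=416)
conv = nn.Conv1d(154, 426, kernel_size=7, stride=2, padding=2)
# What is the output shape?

Input shape: (14, 154, 416)
Output shape: (14, 426, 207)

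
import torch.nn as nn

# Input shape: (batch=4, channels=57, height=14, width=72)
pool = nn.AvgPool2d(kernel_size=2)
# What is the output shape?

Input shape: (4, 57, 14, 72)
Output shape: (4, 57, 7, 36)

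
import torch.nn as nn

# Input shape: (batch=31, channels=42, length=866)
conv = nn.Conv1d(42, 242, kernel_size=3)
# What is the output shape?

Input shape: (31, 42, 866)
Output shape: (31, 242, 864)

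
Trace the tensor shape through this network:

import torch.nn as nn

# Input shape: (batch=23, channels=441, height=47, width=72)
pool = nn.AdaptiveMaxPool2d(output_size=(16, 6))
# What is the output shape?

Input shape: (23, 441, 47, 72)
Output shape: (23, 441, 16, 6)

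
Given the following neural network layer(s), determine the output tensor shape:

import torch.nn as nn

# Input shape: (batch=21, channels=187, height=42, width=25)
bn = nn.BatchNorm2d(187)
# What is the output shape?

Input shape: (21, 187, 42, 25)
Output shape: (21, 187, 42, 25)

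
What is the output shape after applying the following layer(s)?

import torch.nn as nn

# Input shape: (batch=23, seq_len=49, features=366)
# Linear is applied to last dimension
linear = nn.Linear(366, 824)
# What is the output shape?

Input shape: (23, 49, 366)
Output shape: (23, 49, 824)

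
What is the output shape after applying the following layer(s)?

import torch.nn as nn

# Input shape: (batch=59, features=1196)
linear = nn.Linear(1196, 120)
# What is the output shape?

Input shape: (59, 1196)
Output shape: (59, 120)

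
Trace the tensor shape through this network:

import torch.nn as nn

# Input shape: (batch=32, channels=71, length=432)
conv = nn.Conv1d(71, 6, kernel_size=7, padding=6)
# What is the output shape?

Input shape: (32, 71, 432)
Output shape: (32, 6, 438)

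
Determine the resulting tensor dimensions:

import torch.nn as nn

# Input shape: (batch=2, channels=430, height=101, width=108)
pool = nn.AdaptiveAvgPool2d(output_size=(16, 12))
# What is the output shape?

Input shape: (2, 430, 101, 108)
Output shape: (2, 430, 16, 12)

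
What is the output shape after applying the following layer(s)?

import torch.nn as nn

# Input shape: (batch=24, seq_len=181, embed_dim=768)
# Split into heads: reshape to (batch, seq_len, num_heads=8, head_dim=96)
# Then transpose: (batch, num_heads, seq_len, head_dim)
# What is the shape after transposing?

Input shape: (24, 181, 768)
  -> after reshape: (24, 181, 8, 96)
Output shape: (24, 8, 181, 96)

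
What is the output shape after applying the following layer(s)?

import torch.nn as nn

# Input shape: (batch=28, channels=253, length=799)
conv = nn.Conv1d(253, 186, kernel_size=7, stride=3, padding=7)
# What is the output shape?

Input shape: (28, 253, 799)
Output shape: (28, 186, 269)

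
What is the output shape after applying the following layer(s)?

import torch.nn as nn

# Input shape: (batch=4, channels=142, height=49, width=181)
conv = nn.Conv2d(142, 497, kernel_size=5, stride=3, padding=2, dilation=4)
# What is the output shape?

Input shape: (4, 142, 49, 181)
Output shape: (4, 497, 13, 57)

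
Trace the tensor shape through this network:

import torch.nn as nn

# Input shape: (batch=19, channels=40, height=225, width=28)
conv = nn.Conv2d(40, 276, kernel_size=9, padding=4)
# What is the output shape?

Input shape: (19, 40, 225, 28)
Output shape: (19, 276, 225, 28)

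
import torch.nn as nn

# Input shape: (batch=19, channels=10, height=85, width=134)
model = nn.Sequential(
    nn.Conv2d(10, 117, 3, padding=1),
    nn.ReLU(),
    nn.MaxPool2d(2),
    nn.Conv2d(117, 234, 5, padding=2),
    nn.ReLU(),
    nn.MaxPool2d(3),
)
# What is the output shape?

Input shape: (19, 10, 85, 134)
  -> after first Conv2d: (19, 117, 85, 134)
  -> after first MaxPool2d: (19, 117, 42, 67)
  -> after second Conv2d: (19, 234, 42, 67)
Output shape: (19, 234, 14, 22)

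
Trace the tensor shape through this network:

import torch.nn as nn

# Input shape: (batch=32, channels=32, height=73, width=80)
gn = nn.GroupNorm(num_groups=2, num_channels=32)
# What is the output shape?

Input shape: (32, 32, 73, 80)
Output shape: (32, 32, 73, 80)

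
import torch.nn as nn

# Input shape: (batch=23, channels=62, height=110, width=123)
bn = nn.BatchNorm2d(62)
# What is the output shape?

Input shape: (23, 62, 110, 123)
Output shape: (23, 62, 110, 123)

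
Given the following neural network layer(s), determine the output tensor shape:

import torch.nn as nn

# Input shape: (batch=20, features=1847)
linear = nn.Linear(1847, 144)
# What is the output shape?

Input shape: (20, 1847)
Output shape: (20, 144)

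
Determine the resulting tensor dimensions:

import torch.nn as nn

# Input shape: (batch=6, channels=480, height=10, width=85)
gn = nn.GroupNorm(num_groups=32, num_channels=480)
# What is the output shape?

Input shape: (6, 480, 10, 85)
Output shape: (6, 480, 10, 85)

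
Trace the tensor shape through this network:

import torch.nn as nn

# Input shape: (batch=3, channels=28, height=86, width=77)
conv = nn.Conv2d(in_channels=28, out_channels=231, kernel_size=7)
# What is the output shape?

Input shape: (3, 28, 86, 77)
Output shape: (3, 231, 80, 71)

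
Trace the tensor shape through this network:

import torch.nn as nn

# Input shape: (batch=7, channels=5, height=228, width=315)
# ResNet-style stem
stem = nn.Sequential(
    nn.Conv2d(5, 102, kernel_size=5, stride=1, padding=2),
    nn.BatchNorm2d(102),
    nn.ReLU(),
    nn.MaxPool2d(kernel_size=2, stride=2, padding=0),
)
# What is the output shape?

Input shape: (7, 5, 228, 315)
  -> after Conv2d 5x5 stride=1: (7, 102, 228, 315)
Output shape: (7, 102, 114, 157)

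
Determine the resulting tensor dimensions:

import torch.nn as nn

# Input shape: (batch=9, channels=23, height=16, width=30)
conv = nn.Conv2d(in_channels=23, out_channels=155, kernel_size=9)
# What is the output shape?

Input shape: (9, 23, 16, 30)
Output shape: (9, 155, 8, 22)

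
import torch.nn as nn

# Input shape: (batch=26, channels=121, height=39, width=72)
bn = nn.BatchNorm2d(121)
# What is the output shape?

Input shape: (26, 121, 39, 72)
Output shape: (26, 121, 39, 72)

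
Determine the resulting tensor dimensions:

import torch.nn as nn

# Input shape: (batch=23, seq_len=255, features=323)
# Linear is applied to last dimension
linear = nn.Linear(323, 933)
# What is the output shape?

Input shape: (23, 255, 323)
Output shape: (23, 255, 933)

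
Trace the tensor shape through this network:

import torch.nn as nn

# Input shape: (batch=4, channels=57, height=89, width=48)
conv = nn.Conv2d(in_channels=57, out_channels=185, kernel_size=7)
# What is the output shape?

Input shape: (4, 57, 89, 48)
Output shape: (4, 185, 83, 42)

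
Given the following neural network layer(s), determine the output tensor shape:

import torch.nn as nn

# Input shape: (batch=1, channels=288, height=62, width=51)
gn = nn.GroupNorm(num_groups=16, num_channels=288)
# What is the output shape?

Input shape: (1, 288, 62, 51)
Output shape: (1, 288, 62, 51)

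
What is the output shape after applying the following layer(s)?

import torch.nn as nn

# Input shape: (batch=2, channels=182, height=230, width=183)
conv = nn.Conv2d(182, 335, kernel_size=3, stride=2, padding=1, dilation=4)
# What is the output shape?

Input shape: (2, 182, 230, 183)
Output shape: (2, 335, 112, 89)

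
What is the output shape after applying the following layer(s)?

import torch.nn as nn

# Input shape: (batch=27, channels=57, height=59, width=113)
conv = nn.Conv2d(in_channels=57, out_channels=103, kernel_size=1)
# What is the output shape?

Input shape: (27, 57, 59, 113)
Output shape: (27, 103, 59, 113)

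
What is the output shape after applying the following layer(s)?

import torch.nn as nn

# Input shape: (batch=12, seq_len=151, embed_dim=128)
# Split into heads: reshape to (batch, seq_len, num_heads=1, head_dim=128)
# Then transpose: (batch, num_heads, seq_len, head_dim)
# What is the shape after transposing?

Input shape: (12, 151, 128)
  -> after reshape: (12, 151, 1, 128)
Output shape: (12, 1, 151, 128)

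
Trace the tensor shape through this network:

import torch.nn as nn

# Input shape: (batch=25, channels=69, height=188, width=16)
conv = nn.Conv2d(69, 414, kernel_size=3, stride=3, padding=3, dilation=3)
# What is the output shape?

Input shape: (25, 69, 188, 16)
Output shape: (25, 414, 63, 6)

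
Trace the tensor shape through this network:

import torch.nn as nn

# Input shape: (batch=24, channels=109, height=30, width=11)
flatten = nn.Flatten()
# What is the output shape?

Input shape: (24, 109, 30, 11)
Output shape: (24, 35970)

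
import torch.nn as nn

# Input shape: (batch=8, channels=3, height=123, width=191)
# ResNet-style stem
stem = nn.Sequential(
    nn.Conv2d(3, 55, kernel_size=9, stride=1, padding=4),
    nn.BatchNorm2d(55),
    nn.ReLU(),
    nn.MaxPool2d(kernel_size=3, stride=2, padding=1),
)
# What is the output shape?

Input shape: (8, 3, 123, 191)
  -> after Conv2d 9x9 stride=1: (8, 55, 123, 191)
Output shape: (8, 55, 62, 96)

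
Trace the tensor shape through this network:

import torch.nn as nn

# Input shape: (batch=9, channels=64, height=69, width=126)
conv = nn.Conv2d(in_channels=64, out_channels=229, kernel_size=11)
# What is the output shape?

Input shape: (9, 64, 69, 126)
Output shape: (9, 229, 59, 116)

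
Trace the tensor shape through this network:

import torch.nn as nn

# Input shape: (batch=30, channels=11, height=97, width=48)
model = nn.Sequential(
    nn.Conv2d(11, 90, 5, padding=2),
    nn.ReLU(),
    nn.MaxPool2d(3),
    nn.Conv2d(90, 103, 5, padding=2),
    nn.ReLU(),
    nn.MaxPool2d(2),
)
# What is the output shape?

Input shape: (30, 11, 97, 48)
  -> after first Conv2d: (30, 90, 97, 48)
  -> after first MaxPool2d: (30, 90, 32, 16)
  -> after second Conv2d: (30, 103, 32, 16)
Output shape: (30, 103, 16, 8)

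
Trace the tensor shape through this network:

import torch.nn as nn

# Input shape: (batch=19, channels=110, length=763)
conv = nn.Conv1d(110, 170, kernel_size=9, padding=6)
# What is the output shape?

Input shape: (19, 110, 763)
Output shape: (19, 170, 767)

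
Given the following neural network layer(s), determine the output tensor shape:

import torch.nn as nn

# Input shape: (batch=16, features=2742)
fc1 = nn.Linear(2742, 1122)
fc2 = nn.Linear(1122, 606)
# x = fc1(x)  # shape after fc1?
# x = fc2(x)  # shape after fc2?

Input shape: (16, 2742)
  -> after fc1: (16, 1122)
Output shape: (16, 606)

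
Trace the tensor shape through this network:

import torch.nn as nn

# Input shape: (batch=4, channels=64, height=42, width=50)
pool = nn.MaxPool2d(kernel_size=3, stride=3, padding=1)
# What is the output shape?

Input shape: (4, 64, 42, 50)
Output shape: (4, 64, 14, 17)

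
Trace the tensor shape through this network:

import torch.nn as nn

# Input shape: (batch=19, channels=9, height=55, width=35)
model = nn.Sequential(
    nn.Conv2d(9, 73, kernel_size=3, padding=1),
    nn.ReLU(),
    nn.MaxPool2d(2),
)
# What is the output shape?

Input shape: (19, 9, 55, 35)
  -> after Conv2d: (19, 73, 55, 35)
  -> after ReLU: (19, 73, 55, 35)
Output shape: (19, 73, 27, 17)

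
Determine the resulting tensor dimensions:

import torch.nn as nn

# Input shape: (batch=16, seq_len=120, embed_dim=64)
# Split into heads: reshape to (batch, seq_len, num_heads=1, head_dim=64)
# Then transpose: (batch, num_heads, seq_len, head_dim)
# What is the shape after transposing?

Input shape: (16, 120, 64)
  -> after reshape: (16, 120, 1, 64)
Output shape: (16, 1, 120, 64)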